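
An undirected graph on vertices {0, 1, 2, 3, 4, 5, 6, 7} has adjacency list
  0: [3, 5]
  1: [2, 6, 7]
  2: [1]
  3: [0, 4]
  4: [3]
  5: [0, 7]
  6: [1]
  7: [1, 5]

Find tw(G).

1

A width-1 tree decomposition is:
Bags: B1 = {0, 5}  B2 = {0, 3}  B3 = {5, 7}  B4 = {3, 4}  B5 = {1, 7}  B6 = {1, 6}  B7 = {1, 2}
Tree: B1–B2, B1–B3, B2–B4, B3–B5, B5–B6, B6–B7
Every bag has size at most 2, so the width is 2 − 1 = 1 and tw(G) ≤ 1. G has an edge, so its treewidth is at least 1. Hence tw(G) = 1 exactly.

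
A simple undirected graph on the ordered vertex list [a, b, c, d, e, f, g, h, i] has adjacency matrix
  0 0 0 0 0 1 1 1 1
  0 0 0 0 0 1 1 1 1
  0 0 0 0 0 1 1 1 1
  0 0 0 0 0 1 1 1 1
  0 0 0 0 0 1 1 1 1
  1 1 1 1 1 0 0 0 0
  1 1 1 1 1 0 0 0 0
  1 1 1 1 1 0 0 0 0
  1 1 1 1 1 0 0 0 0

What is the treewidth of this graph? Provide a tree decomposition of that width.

Each bag holds 5 vertices, so the decomposition has width 4, which upper-bounds the treewidth. For the lower bound: the 5 vertex sets {a,g}, {c,h}, {b,f}, {i}, {e} are disjoint, each induces a connected subgraph, and every pair is joined by at least one edge of G. Contracting each set to a single vertex therefore yields K_{5} as a minor, and since treewidth is minor-monotone, tw(G) ≥ tw(K_{5}) = 4. The upper and lower bounds meet at 4, so that is the treewidth.

Treewidth 4.
One optimal decomposition is:
Bags: B1 = {a, f, g, h, i}  B2 = {c, f, g, h, i}  B3 = {b, f, g, h, i}  B4 = {e, f, g, h, i}  B5 = {d, f, g, h, i}
Tree: B1–B2, B2–B3, B3–B4, B4–B5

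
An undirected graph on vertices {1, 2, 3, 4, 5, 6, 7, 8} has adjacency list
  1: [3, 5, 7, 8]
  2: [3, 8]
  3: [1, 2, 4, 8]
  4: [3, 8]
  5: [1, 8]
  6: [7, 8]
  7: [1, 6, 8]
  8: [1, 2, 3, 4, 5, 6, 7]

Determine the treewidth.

A width-2 tree decomposition is:
Bags: B1 = {1, 7, 8}  B2 = {1, 3, 8}  B3 = {3, 4, 8}  B4 = {2, 3, 8}  B5 = {1, 5, 8}  B6 = {6, 7, 8}
Tree: B1–B2, B2–B3, B2–B4, B1–B5, B1–B6
Each bag holds 3 vertices, so the decomposition has width 2, which upper-bounds the treewidth. Conversely, {1, 3, 8} is a clique of size 3, and the vertices of any clique must share a bag in every tree decomposition; so some bag has ≥ 3 vertices and tw(G) ≥ 2. Therefore the treewidth is 2.

2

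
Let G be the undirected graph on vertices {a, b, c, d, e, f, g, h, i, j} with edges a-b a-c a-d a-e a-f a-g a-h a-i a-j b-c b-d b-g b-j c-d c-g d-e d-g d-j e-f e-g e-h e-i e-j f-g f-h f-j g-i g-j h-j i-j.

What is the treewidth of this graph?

A width-4 tree decomposition is:
Bags: B1 = {a, d, e, g, j}  B2 = {a, e, f, g, j}  B3 = {a, b, d, g, j}  B4 = {a, e, f, h, j}  B5 = {a, b, c, d, g}  B6 = {a, e, g, i, j}
Tree: B1–B2, B1–B3, B2–B4, B3–B5, B2–B6
The largest bag has 5 vertices, giving width 4; this decomposition certifies tw(G) ≤ 4. For the lower bound, the 5 vertices {a, d, e, g, j} are pairwise adjacent, and any tree decomposition puts a clique entirely inside one bag — forcing width ≥ 4. The upper and lower bounds meet at 4, so that is the treewidth.

4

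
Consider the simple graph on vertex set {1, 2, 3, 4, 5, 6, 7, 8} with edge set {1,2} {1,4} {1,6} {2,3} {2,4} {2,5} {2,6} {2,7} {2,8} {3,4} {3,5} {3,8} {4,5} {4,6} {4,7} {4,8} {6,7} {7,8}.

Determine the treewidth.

3

A width-3 tree decomposition is:
Bags: B1 = {2, 4, 7, 8}  B2 = {2, 3, 4, 8}  B3 = {2, 4, 6, 7}  B4 = {2, 3, 4, 5}  B5 = {1, 2, 4, 6}
Tree: B1–B2, B1–B3, B2–B4, B3–B5
Every bag has size at most 4, so the width is 4 − 1 = 3 and tw(G) ≤ 3. Conversely, {1, 2, 4, 6} is a clique of size 4, and the vertices of any clique must share a bag in every tree decomposition; so some bag has ≥ 4 vertices and tw(G) ≥ 3. Therefore the treewidth is 3.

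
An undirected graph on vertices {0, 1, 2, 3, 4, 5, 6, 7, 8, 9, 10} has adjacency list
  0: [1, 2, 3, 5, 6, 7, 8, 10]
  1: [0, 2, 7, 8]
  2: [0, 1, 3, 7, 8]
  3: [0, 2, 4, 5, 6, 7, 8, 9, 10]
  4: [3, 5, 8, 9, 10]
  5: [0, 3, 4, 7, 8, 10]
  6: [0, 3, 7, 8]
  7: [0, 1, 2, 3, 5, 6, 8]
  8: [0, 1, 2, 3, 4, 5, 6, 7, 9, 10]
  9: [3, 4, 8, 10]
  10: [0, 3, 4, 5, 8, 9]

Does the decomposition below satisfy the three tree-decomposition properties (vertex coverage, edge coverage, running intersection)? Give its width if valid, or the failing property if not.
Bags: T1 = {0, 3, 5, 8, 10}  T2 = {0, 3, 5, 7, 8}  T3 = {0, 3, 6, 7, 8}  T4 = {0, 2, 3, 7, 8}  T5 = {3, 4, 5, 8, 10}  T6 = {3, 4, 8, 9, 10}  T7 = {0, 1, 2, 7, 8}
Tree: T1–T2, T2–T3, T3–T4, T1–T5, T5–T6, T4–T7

Vertex coverage: the bags together contain {0, 1, 2, 3, 4, 5, 6, 7, 8, 9, 10}, the full vertex set. Edge coverage: each edge of G has both endpoints in at least one bag. Running intersection: for every vertex, the bags containing it form a connected subtree. All three properties hold, so this is a valid tree decomposition of width max|bag| − 1 = 4, and hence tw(G) ≤ 4.

Yes; width 4.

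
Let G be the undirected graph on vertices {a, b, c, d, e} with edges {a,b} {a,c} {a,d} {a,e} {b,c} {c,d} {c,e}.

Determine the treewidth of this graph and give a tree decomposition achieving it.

The largest bag has 3 vertices, giving width 2; this decomposition certifies tw(G) ≤ 2. Conversely, {a, c, d} is a clique of size 3, and the vertices of any clique must share a bag in every tree decomposition; so some bag has ≥ 3 vertices and tw(G) ≥ 2. The upper and lower bounds meet at 2, so that is the treewidth.

Treewidth 2.
One optimal decomposition is:
Bags: B1 = {a, b, c}  B2 = {a, c, d}  B3 = {a, c, e}
Tree: B1–B2, B2–B3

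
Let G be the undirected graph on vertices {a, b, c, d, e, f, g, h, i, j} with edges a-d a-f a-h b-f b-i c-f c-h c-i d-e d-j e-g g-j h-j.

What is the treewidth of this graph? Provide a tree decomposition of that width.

Treewidth 2.
Bags: B1 = {b, c, i}  B2 = {b, c, f}  B3 = {c, f, h}  B4 = {a, f, h}  B5 = {a, h, j}  B6 = {a, d, j}  B7 = {d, g, j}  B8 = {d, e, g}
Tree: B1–B2, B2–B3, B3–B4, B4–B5, B5–B6, B6–B7, B7–B8

Every bag has size at most 3, so the width is 3 − 1 = 2 and tw(G) ≤ 2. For the lower bound, G contains the cycle i–b–f–c–i, so G is not a forest; only forests have treewidth ≤ 1, hence tw(G) ≥ 2. Combining the bounds, tw(G) = 2.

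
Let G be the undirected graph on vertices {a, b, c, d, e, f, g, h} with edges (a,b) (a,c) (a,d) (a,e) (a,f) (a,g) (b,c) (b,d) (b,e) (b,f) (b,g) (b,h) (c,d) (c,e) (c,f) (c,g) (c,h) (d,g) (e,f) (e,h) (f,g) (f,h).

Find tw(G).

A width-4 tree decomposition is:
Bags: B1 = {a, b, c, e, f}  B2 = {a, b, c, f, g}  B3 = {b, c, e, f, h}  B4 = {a, b, c, d, g}
Tree: B1–B2, B1–B3, B2–B4
Every bag has size at most 5, so the width is 5 − 1 = 4 and tw(G) ≤ 4. On the other hand G contains the 5-clique {a, b, c, d, g}. A clique must lie in a single bag of any decomposition, so no decomposition can have width below 4. The upper and lower bounds meet at 4, so that is the treewidth.

4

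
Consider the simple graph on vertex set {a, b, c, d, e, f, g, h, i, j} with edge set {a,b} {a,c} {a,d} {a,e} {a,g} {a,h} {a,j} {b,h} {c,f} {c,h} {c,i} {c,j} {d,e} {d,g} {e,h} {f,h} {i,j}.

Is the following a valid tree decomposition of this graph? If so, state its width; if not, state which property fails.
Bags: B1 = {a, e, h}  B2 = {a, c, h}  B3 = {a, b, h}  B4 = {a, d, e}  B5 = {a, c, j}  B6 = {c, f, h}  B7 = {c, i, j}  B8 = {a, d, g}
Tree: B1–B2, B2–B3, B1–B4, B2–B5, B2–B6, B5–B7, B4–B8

Every vertex of G appears in some bag (union = {a, b, c, d, e, f, g, h, i, j}); every edge is covered by a bag; and for each vertex v the set of bags containing v is connected in the bag tree. The decomposition is therefore valid. The largest bag has 3 vertices, so the width is 2.

Yes; width 2.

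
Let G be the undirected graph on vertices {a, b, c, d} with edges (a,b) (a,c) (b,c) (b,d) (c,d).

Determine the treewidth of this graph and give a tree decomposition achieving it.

The largest bag has 3 vertices, giving width 2; this decomposition certifies tw(G) ≤ 2. On the other hand G contains the 3-clique {b, c, d}. A clique must lie in a single bag of any decomposition, so no decomposition can have width below 2. Combining the bounds, tw(G) = 2.

Treewidth 2.
One such decomposition:
Bags: B1 = {b, c, d}  B2 = {a, b, c}
Tree: B1–B2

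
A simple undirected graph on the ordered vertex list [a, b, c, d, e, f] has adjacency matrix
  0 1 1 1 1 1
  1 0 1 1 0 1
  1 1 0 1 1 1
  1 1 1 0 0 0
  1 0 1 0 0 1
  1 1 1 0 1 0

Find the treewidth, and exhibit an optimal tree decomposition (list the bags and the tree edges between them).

Every bag has size at most 4, so the width is 4 − 1 = 3 and tw(G) ≤ 3. On the other hand G contains the 4-clique {a, b, c, d}. A clique must lie in a single bag of any decomposition, so no decomposition can have width below 3. Therefore the treewidth is 3.

Treewidth 3.
One such decomposition:
Bags: B1 = {a, b, c, d}  B2 = {a, b, c, f}  B3 = {a, c, e, f}
Tree: B1–B2, B2–B3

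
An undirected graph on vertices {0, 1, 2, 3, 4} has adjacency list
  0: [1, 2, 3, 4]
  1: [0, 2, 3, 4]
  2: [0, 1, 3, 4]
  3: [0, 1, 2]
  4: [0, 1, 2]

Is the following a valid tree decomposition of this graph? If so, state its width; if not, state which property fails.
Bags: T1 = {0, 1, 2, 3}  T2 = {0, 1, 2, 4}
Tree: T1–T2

Checking the three conditions: (i) the bags cover all of {0, 1, 2, 3, 4}; (ii) for each edge, some bag contains both endpoints; (iii) the bags containing any fixed vertex form a subtree. All hold, so the decomposition is valid with width 4 − 1 = 3.

Yes; width 3.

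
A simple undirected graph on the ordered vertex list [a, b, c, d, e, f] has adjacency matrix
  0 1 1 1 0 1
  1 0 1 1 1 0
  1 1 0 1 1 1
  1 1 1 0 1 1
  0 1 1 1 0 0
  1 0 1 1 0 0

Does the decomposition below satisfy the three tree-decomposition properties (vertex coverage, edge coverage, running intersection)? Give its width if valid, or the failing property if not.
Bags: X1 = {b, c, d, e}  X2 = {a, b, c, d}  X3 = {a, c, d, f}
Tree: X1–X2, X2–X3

Checking the three conditions: (i) the bags cover all of {a, b, c, d, e, f}; (ii) for each edge, some bag contains both endpoints; (iii) the bags containing any fixed vertex form a subtree. All hold, so the decomposition is valid with width 4 − 1 = 3.

Yes; width 3.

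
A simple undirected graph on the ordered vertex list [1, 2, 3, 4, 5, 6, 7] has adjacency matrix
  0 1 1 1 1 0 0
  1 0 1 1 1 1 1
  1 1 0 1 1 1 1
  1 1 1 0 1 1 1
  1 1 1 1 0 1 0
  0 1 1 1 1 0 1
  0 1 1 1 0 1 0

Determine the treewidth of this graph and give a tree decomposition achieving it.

Each bag holds 5 vertices, so the decomposition has width 4, which upper-bounds the treewidth. On the other hand G contains the 5-clique {1, 2, 3, 4, 5}. A clique must lie in a single bag of any decomposition, so no decomposition can have width below 4. Combining the bounds, tw(G) = 4.

Treewidth 4.
One optimal decomposition is:
Bags: B1 = {2, 3, 4, 5, 6}  B2 = {1, 2, 3, 4, 5}  B3 = {2, 3, 4, 6, 7}
Tree: B1–B2, B1–B3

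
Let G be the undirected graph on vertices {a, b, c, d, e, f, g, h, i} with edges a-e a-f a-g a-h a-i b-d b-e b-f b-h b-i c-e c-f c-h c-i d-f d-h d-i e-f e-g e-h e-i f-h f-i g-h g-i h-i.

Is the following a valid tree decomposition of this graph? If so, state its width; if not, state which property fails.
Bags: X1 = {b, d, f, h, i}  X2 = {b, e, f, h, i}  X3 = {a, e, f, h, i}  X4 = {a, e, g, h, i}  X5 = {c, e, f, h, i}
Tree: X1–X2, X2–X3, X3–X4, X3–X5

Yes; width 4.

Every vertex of G appears in some bag (union = {a, b, c, d, e, f, g, h, i}); every edge is covered by a bag; and for each vertex v the set of bags containing v is connected in the bag tree. The decomposition is therefore valid. The largest bag has 5 vertices, so the width is 4.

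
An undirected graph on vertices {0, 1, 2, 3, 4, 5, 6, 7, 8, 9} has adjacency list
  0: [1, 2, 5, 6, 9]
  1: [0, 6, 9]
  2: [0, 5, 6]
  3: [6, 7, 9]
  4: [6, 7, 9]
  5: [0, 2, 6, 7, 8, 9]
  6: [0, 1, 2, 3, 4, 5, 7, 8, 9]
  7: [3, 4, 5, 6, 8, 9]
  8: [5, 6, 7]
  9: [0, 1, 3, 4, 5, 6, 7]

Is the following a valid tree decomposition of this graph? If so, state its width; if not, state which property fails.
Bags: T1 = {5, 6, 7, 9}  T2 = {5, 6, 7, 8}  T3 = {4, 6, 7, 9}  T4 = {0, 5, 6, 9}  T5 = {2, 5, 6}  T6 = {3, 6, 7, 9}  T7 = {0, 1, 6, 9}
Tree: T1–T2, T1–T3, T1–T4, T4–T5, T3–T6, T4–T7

A tree decomposition must satisfy three properties: every vertex lies in some bag; for every edge, both endpoints lie together in some bag; and for every vertex, the bags containing it form a connected subtree. Here edge (0,2) lies in no bag, so the decomposition is invalid.

No — edge (0,2) lies in no bag.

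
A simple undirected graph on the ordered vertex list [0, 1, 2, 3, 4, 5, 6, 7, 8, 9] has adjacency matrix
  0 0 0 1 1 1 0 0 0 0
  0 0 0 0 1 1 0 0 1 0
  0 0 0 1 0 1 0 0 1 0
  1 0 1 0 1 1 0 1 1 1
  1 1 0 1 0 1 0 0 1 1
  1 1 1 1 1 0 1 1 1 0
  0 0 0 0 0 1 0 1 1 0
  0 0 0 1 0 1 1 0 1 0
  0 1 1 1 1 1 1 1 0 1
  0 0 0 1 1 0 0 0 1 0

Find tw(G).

3

A width-3 tree decomposition is:
Bags: B1 = {5, 6, 7, 8}  B2 = {3, 5, 7, 8}  B3 = {3, 4, 5, 8}  B4 = {0, 3, 4, 5}  B5 = {1, 4, 5, 8}  B6 = {3, 4, 8, 9}  B7 = {2, 3, 5, 8}
Tree: B1–B2, B2–B3, B3–B4, B3–B5, B3–B6, B2–B7
The largest bag has 4 vertices, giving width 3; this decomposition certifies tw(G) ≤ 3. For the lower bound, the 4 vertices {3, 4, 8, 9} are pairwise adjacent, and any tree decomposition puts a clique entirely inside one bag — forcing width ≥ 3. Combining the bounds, tw(G) = 3.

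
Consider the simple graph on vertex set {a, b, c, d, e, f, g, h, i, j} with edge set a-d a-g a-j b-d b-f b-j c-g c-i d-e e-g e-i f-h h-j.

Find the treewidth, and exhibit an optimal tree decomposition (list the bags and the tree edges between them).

Treewidth 2.
One optimal decomposition is:
Bags: B1 = {c, g, i}  B2 = {e, g, i}  B3 = {a, e, g}  B4 = {a, d, e}  B5 = {a, d, j}  B6 = {b, d, j}  B7 = {b, h, j}  B8 = {b, f, h}
Tree: B1–B2, B2–B3, B3–B4, B4–B5, B5–B6, B6–B7, B7–B8

Every bag has size at most 3, so the width is 3 − 1 = 2 and tw(G) ≤ 2. Since c–i–e–g–c is a cycle in G, G is not acyclic. Forests are exactly the graphs of treewidth ≤ 1, so tw(G) ≥ 2. Therefore the treewidth is 2.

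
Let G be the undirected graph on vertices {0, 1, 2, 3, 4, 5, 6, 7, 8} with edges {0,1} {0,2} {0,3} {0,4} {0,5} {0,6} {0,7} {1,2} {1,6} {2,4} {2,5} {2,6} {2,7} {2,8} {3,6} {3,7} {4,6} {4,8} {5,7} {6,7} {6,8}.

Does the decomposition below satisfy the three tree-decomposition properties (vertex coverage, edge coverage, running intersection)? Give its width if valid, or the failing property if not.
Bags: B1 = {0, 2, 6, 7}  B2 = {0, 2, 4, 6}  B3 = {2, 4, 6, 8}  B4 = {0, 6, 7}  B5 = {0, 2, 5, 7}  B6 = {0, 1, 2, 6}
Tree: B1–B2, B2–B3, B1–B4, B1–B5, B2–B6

A tree decomposition must satisfy three properties: every vertex lies in some bag; for every edge, both endpoints lie together in some bag; and for every vertex, the bags containing it form a connected subtree. Here vertex 3 appears in no bag, so the decomposition is invalid.

No — vertex 3 appears in no bag.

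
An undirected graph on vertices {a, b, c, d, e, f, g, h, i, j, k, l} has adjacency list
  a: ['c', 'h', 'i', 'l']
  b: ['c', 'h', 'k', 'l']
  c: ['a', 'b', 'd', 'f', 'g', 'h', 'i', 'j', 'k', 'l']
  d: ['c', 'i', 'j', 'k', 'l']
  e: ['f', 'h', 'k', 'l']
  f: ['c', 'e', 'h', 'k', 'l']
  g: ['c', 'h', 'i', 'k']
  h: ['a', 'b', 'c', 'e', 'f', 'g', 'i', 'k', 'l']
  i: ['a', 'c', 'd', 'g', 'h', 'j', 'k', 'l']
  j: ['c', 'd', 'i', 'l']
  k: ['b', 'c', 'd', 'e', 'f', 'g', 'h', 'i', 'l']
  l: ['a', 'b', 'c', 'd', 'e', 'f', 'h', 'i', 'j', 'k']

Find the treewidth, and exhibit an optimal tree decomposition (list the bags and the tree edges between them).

Treewidth 4.
One such decomposition:
Bags: B1 = {c, g, h, i, k}  B2 = {c, h, i, k, l}  B3 = {c, f, h, k, l}  B4 = {c, d, i, k, l}  B5 = {a, c, h, i, l}  B6 = {c, d, i, j, l}  B7 = {e, f, h, k, l}  B8 = {b, c, h, k, l}
Tree: B1–B2, B2–B3, B2–B4, B2–B5, B4–B6, B3–B7, B3–B8

The largest bag has 5 vertices, giving width 4; this decomposition certifies tw(G) ≤ 4. On the other hand G contains the 5-clique {e, f, h, k, l}. A clique must lie in a single bag of any decomposition, so no decomposition can have width below 4. Therefore the treewidth is 4.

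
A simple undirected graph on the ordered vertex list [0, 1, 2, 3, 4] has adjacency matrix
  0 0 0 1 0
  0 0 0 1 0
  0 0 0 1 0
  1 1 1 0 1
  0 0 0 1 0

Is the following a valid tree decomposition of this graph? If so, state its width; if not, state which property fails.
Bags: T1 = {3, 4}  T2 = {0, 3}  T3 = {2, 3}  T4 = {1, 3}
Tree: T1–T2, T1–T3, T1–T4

Yes; width 1.

Every vertex of G appears in some bag (union = {0, 1, 2, 3, 4}); every edge is covered by a bag; and for each vertex v the set of bags containing v is connected in the bag tree. The decomposition is therefore valid. The largest bag has 2 vertices, so the width is 1.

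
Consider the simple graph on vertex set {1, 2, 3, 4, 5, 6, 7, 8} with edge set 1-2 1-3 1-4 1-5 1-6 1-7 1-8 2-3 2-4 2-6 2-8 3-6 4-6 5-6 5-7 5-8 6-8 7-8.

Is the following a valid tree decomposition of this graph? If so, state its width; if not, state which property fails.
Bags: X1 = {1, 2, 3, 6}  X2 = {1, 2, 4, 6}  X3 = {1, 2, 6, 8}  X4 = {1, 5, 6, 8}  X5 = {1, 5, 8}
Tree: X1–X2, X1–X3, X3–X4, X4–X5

A tree decomposition must satisfy three properties: every vertex lies in some bag; for every edge, both endpoints lie together in some bag; and for every vertex, the bags containing it form a connected subtree. Here vertex 7 appears in no bag, so the decomposition is invalid.

No — vertex 7 appears in no bag.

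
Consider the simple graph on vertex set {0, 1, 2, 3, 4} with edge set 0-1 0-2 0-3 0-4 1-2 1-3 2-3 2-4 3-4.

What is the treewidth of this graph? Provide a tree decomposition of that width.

Treewidth 3.
One such decomposition:
Bags: B1 = {0, 1, 2, 3}  B2 = {0, 2, 3, 4}
Tree: B1–B2

Each bag holds 4 vertices, so the decomposition has width 3, which upper-bounds the treewidth. Conversely, {0, 1, 2, 3} is a clique of size 4, and the vertices of any clique must share a bag in every tree decomposition; so some bag has ≥ 4 vertices and tw(G) ≥ 3. Therefore the treewidth is 3.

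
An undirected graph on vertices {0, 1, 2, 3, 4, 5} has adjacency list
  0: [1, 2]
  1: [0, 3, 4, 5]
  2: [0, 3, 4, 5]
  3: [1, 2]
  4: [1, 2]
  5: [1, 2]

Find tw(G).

2

A width-2 tree decomposition is:
Bags: B1 = {0, 1, 2}  B2 = {1, 2, 3}  B3 = {1, 2, 4}  B4 = {1, 2, 5}
Tree: B1–B2, B2–B3, B3–B4
Every bag has size at most 3, so the width is 3 − 1 = 2 and tw(G) ≤ 2. For the lower bound, G contains the cycle 2–0–1–3–2, so G is not a forest; only forests have treewidth ≤ 1, hence tw(G) ≥ 2. Combining the bounds, tw(G) = 2.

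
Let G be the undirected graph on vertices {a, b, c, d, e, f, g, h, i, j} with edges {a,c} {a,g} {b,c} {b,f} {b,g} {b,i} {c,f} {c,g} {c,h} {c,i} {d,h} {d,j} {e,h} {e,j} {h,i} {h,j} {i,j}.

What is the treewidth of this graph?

A width-2 tree decomposition is:
Bags: B1 = {c, h, i}  B2 = {b, c, i}  B3 = {b, c, g}  B4 = {h, i, j}  B5 = {d, h, j}  B6 = {a, c, g}  B7 = {b, c, f}  B8 = {e, h, j}
Tree: B1–B2, B2–B3, B1–B4, B4–B5, B3–B6, B3–B7, B5–B8
Each bag holds 3 vertices, so the decomposition has width 2, which upper-bounds the treewidth. Conversely, {d, h, j} is a clique of size 3, and the vertices of any clique must share a bag in every tree decomposition; so some bag has ≥ 3 vertices and tw(G) ≥ 2. The upper and lower bounds meet at 2, so that is the treewidth.

2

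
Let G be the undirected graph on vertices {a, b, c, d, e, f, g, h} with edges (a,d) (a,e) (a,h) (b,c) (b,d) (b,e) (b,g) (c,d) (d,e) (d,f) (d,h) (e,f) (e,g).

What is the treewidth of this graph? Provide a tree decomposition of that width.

The largest bag has 3 vertices, giving width 2; this decomposition certifies tw(G) ≤ 2. On the other hand G contains the 3-clique {d, e, f}. A clique must lie in a single bag of any decomposition, so no decomposition can have width below 2. Therefore the treewidth is 2.

Treewidth 2.
Bags: B1 = {b, d, e}  B2 = {b, e, g}  B3 = {a, d, e}  B4 = {d, e, f}  B5 = {b, c, d}  B6 = {a, d, h}
Tree: B1–B2, B1–B3, B1–B4, B1–B5, B3–B6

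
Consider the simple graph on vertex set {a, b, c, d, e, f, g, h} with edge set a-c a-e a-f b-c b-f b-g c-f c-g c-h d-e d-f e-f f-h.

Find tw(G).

A width-2 tree decomposition is:
Bags: B1 = {a, e, f}  B2 = {a, c, f}  B3 = {c, f, h}  B4 = {d, e, f}  B5 = {b, c, f}  B6 = {b, c, g}
Tree: B1–B2, B2–B3, B1–B4, B3–B5, B5–B6
The largest bag has 3 vertices, giving width 2; this decomposition certifies tw(G) ≤ 2. For the lower bound, the 3 vertices {b, c, g} are pairwise adjacent, and any tree decomposition puts a clique entirely inside one bag — forcing width ≥ 2. Combining the bounds, tw(G) = 2.

2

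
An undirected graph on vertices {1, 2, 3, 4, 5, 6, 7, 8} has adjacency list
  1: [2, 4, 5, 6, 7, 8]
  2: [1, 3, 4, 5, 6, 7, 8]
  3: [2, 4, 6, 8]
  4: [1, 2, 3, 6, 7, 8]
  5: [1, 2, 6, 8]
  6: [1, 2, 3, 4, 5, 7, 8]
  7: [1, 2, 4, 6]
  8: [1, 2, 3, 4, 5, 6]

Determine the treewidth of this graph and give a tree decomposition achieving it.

Treewidth 4.
One optimal decomposition is:
Bags: B1 = {1, 2, 4, 6, 8}  B2 = {1, 2, 5, 6, 8}  B3 = {1, 2, 4, 6, 7}  B4 = {2, 3, 4, 6, 8}
Tree: B1–B2, B1–B3, B1–B4

Every bag has size at most 5, so the width is 5 − 1 = 4 and tw(G) ≤ 4. For the lower bound, the 5 vertices {1, 2, 4, 6, 8} are pairwise adjacent, and any tree decomposition puts a clique entirely inside one bag — forcing width ≥ 4. Combining the bounds, tw(G) = 4.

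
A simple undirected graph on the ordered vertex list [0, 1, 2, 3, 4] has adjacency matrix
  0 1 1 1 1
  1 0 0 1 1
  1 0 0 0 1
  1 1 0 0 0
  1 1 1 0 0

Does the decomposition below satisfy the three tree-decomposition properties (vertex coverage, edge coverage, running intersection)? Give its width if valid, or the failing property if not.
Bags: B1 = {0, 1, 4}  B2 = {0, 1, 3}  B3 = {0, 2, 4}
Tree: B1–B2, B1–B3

Yes; width 2.

Checking the three conditions: (i) the bags cover all of {0, 1, 2, 3, 4}; (ii) for each edge, some bag contains both endpoints; (iii) the bags containing any fixed vertex form a subtree. All hold, so the decomposition is valid with width 3 − 1 = 2.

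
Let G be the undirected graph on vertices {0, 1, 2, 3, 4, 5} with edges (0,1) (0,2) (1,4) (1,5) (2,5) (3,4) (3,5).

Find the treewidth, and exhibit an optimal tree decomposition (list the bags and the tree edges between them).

Treewidth 2.
Bags: B1 = {0, 1, 2}  B2 = {1, 2, 5}  B3 = {1, 4, 5}  B4 = {3, 4, 5}
Tree: B1–B2, B2–B3, B3–B4

Each bag holds 3 vertices, so the decomposition has width 2, which upper-bounds the treewidth. The edges 0–2–5–1–0 form a cycle, so G is not a tree and its treewidth is at least 2. Hence tw(G) = 2 exactly.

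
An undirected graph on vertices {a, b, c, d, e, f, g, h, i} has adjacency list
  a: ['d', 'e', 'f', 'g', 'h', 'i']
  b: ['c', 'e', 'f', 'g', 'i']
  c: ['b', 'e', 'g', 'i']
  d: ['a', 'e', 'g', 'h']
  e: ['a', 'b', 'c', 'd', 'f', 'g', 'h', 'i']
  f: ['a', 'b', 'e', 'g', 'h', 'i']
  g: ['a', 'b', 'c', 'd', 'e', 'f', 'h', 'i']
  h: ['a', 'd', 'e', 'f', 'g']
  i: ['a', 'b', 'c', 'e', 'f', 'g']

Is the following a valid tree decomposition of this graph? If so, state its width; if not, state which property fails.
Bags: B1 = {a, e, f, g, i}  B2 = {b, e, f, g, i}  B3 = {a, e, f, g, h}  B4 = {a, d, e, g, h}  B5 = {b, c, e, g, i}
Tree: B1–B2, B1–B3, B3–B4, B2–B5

Every vertex of G appears in some bag (union = {a, b, c, d, e, f, g, h, i}); every edge is covered by a bag; and for each vertex v the set of bags containing v is connected in the bag tree. The decomposition is therefore valid. The largest bag has 5 vertices, so the width is 4.

Yes; width 4.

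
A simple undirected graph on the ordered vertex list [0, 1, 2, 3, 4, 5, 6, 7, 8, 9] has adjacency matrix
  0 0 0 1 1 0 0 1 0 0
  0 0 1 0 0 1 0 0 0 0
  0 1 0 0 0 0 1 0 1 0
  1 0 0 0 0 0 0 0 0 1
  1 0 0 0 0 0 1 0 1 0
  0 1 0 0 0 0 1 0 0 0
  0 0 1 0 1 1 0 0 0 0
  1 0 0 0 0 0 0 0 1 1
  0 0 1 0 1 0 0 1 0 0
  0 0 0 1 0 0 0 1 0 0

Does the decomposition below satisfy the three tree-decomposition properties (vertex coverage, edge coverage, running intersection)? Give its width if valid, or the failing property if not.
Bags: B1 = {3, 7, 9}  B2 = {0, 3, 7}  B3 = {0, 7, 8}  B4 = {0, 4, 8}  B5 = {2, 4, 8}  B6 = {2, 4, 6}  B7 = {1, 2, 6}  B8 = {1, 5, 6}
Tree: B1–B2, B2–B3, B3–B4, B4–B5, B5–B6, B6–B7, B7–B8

Checking the three conditions: (i) the bags cover all of {0, 1, 2, 3, 4, 5, 6, 7, 8, 9}; (ii) for each edge, some bag contains both endpoints; (iii) the bags containing any fixed vertex form a subtree. All hold, so the decomposition is valid with width 3 − 1 = 2.

Yes; width 2.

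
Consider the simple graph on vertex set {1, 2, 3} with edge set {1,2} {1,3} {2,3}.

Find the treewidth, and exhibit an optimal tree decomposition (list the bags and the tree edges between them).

Treewidth 2.
One optimal decomposition is:
Bags: B1 = {1, 2, 3}
Tree: (single bag)

With just one bag of size 3, the width is 3 − 1 = 2, so tw(G) ≤ 2. Conversely, {1, 2, 3} is a clique of size 3, and the vertices of any clique must share a bag in every tree decomposition; so some bag has ≥ 3 vertices and tw(G) ≥ 2. Therefore the treewidth is 2.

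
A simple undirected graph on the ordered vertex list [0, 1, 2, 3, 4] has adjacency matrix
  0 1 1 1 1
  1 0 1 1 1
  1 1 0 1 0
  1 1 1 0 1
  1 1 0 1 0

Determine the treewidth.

A width-3 tree decomposition is:
Bags: B1 = {0, 1, 3, 4}  B2 = {0, 1, 2, 3}
Tree: B1–B2
Each bag holds 4 vertices, so the decomposition has width 3, which upper-bounds the treewidth. For the lower bound, the 4 vertices {0, 1, 2, 3} are pairwise adjacent, and any tree decomposition puts a clique entirely inside one bag — forcing width ≥ 3. The upper and lower bounds meet at 3, so that is the treewidth.

3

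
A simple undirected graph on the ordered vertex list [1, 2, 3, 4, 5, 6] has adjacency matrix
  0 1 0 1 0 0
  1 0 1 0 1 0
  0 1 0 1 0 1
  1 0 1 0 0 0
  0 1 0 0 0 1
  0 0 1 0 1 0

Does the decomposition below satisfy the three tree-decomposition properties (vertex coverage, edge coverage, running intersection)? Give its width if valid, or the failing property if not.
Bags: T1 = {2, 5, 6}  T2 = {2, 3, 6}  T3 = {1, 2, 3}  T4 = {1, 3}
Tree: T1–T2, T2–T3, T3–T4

No — vertex 4 appears in no bag.

A tree decomposition must satisfy three properties: every vertex lies in some bag; for every edge, both endpoints lie together in some bag; and for every vertex, the bags containing it form a connected subtree. Here vertex 4 appears in no bag, so the decomposition is invalid.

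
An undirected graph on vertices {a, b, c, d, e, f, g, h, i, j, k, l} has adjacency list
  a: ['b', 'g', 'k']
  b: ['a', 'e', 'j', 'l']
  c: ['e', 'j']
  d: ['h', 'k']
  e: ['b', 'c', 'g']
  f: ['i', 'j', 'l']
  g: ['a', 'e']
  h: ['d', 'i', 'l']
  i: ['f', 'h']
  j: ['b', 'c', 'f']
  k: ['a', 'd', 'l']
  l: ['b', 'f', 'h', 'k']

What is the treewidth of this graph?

A width-3 tree decomposition is:
Bags: B1 = {d, h, i, k}  B2 = {h, i, k, l}  B3 = {f, i, k, l}  B4 = {a, f, k, l}  B5 = {a, b, f, l}  B6 = {a, b, f, j}  B7 = {a, b, g, j}  B8 = {b, e, g, j}  B9 = {c, e, g, j}
Tree: B1–B2, B2–B3, B3–B4, B4–B5, B5–B6, B6–B7, B7–B8, B8–B9
The largest bag has 4 vertices, giving width 3; this decomposition certifies tw(G) ≤ 3. For the lower bound: the 4 vertex sets {d,h,i}, {k}, {l}, {a,b,f,j} are disjoint, each induces a connected subgraph, and every pair is joined by at least one edge of G. Contracting each set to a single vertex therefore yields K_{4} as a minor, and since treewidth is minor-monotone, tw(G) ≥ tw(K_{4}) = 3. Combining the bounds, tw(G) = 3.

3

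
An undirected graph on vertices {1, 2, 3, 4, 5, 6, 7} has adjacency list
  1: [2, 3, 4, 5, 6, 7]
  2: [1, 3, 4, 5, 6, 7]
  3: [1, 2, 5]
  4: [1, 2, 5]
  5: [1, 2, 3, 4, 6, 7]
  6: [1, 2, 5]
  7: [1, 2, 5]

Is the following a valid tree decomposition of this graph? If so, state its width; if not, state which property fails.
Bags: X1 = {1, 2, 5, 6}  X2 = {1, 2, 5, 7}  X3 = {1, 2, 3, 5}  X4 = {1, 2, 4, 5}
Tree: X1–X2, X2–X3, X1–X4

Yes; width 3.

Every vertex of G appears in some bag (union = {1, 2, 3, 4, 5, 6, 7}); every edge is covered by a bag; and for each vertex v the set of bags containing v is connected in the bag tree. The decomposition is therefore valid. The largest bag has 4 vertices, so the width is 3.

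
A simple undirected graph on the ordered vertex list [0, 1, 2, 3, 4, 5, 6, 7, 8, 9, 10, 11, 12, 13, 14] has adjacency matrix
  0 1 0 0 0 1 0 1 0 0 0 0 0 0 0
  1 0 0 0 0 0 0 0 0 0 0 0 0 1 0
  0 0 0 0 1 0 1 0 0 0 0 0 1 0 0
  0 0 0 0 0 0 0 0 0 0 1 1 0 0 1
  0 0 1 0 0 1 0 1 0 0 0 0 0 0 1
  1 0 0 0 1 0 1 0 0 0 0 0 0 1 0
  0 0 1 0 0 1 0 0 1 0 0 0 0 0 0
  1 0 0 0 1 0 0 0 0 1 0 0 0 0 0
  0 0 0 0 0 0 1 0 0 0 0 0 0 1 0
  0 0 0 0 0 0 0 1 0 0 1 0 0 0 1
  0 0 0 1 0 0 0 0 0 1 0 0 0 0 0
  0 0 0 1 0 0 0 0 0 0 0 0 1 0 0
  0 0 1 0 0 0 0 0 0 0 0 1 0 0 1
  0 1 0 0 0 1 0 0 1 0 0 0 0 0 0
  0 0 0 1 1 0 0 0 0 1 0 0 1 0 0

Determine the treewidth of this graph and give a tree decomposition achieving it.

Treewidth 3.
One optimal decomposition is:
Bags: B1 = {3, 10, 11, 12}  B2 = {3, 10, 12, 14}  B3 = {9, 10, 12, 14}  B4 = {2, 9, 12, 14}  B5 = {2, 4, 9, 14}  B6 = {2, 4, 7, 9}  B7 = {2, 4, 6, 7}  B8 = {4, 5, 6, 7}  B9 = {0, 5, 6, 7}  B10 = {0, 5, 6, 8}  B11 = {0, 5, 8, 13}  B12 = {0, 1, 8, 13}
Tree: B1–B2, B2–B3, B3–B4, B4–B5, B5–B6, B6–B7, B7–B8, B8–B9, B9–B10, B10–B11, B11–B12

The largest bag has 4 vertices, giving width 3; this decomposition certifies tw(G) ≤ 3. For the lower bound: the 4 vertex sets {3,10,11}, {12}, {14}, {2,4,7,9} are disjoint, each induces a connected subgraph, and every pair is joined by at least one edge of G. Contracting each set to a single vertex therefore yields K_{4} as a minor, and since treewidth is minor-monotone, tw(G) ≥ tw(K_{4}) = 3. The upper and lower bounds meet at 3, so that is the treewidth.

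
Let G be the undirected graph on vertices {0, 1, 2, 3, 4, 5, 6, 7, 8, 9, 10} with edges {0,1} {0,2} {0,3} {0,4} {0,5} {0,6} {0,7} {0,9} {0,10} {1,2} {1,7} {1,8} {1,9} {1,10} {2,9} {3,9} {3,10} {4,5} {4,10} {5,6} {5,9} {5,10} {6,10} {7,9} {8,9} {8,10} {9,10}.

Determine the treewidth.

3

A width-3 tree decomposition is:
Bags: B1 = {0, 1, 2, 9}  B2 = {0, 1, 9, 10}  B3 = {0, 5, 9, 10}  B4 = {0, 5, 6, 10}  B5 = {1, 8, 9, 10}  B6 = {0, 1, 7, 9}  B7 = {0, 3, 9, 10}  B8 = {0, 4, 5, 10}
Tree: B1–B2, B2–B3, B3–B4, B2–B5, B1–B6, B3–B7, B3–B8
Every bag has size at most 4, so the width is 4 − 1 = 3 and tw(G) ≤ 3. Conversely, {0, 1, 2, 9} is a clique of size 4, and the vertices of any clique must share a bag in every tree decomposition; so some bag has ≥ 4 vertices and tw(G) ≥ 3. Hence tw(G) = 3 exactly.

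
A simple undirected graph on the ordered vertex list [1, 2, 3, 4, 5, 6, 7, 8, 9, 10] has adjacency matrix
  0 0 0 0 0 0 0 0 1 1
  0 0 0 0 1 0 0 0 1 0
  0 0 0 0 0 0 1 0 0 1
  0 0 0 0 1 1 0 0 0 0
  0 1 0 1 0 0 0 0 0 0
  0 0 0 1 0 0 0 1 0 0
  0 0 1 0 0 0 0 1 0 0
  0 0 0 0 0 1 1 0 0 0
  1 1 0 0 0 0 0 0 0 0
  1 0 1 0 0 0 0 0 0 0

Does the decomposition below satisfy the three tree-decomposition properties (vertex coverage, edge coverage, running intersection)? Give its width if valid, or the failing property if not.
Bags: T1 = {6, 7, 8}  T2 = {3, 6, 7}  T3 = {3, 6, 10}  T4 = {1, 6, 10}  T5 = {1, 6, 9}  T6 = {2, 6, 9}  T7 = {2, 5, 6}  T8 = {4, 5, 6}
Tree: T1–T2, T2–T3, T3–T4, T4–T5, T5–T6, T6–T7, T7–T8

Yes; width 2.

Checking the three conditions: (i) the bags cover all of {1, 2, 3, 4, 5, 6, 7, 8, 9, 10}; (ii) for each edge, some bag contains both endpoints; (iii) the bags containing any fixed vertex form a subtree. All hold, so the decomposition is valid with width 3 − 1 = 2.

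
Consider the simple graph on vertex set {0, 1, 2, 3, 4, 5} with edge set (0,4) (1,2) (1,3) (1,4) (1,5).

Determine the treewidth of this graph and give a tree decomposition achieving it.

Treewidth 1.
Bags: B1 = {1, 2}  B2 = {1, 4}  B3 = {1, 3}  B4 = {0, 4}  B5 = {1, 5}
Tree: B1–B2, B2–B3, B2–B4, B1–B5

The largest bag has 2 vertices, giving width 1; this decomposition certifies tw(G) ≤ 1. Since G has at least one edge (e.g. 1–2), it is not an edgeless graph, so tw(G) ≥ 1. Hence tw(G) = 1 exactly.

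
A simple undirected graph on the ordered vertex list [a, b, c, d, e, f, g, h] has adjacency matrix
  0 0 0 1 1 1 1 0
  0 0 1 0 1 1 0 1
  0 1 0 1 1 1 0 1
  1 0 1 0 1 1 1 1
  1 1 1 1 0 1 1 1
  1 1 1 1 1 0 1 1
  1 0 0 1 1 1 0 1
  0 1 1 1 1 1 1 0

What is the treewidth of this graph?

4

A width-4 tree decomposition is:
Bags: B1 = {d, e, f, g, h}  B2 = {c, d, e, f, h}  B3 = {b, c, e, f, h}  B4 = {a, d, e, f, g}
Tree: B1–B2, B2–B3, B1–B4
Every bag has size at most 5, so the width is 5 − 1 = 4 and tw(G) ≤ 4. On the other hand G contains the 5-clique {d, e, f, g, h}. A clique must lie in a single bag of any decomposition, so no decomposition can have width below 4. Hence tw(G) = 4 exactly.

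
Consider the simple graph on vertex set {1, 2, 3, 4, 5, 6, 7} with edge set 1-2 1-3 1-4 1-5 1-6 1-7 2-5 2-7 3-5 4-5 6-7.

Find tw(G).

A width-2 tree decomposition is:
Bags: B1 = {1, 6, 7}  B2 = {1, 2, 7}  B3 = {1, 2, 5}  B4 = {1, 3, 5}  B5 = {1, 4, 5}
Tree: B1–B2, B2–B3, B3–B4, B4–B5
Each bag holds 3 vertices, so the decomposition has width 2, which upper-bounds the treewidth. For the lower bound, the 3 vertices {1, 2, 5} are pairwise adjacent, and any tree decomposition puts a clique entirely inside one bag — forcing width ≥ 2. Hence tw(G) = 2 exactly.

2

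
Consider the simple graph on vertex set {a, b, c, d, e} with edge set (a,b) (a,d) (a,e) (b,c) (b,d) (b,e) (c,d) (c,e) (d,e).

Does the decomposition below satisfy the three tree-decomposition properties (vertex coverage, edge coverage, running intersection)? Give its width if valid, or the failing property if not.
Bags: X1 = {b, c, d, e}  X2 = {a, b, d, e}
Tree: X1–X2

Yes; width 3.

Checking the three conditions: (i) the bags cover all of {a, b, c, d, e}; (ii) for each edge, some bag contains both endpoints; (iii) the bags containing any fixed vertex form a subtree. All hold, so the decomposition is valid with width 4 − 1 = 3.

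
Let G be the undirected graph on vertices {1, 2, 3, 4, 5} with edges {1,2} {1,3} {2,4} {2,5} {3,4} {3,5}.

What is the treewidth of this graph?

A width-2 tree decomposition is:
Bags: B1 = {2, 3, 5}  B2 = {2, 3, 4}  B3 = {1, 2, 3}
Tree: B1–B2, B2–B3
Every bag has size at most 3, so the width is 3 − 1 = 2 and tw(G) ≤ 2. The edges 2–5–3–4–2 form a cycle, so G is not a tree and its treewidth is at least 2. Hence tw(G) = 2 exactly.

2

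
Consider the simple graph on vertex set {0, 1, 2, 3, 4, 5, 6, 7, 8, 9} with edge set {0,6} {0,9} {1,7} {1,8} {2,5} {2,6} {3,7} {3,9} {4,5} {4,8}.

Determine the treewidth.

2

A width-2 tree decomposition is:
Bags: B1 = {2, 4, 5}  B2 = {2, 4, 6}  B3 = {0, 4, 6}  B4 = {0, 4, 9}  B5 = {3, 4, 9}  B6 = {3, 4, 7}  B7 = {1, 4, 7}  B8 = {1, 4, 8}
Tree: B1–B2, B2–B3, B3–B4, B4–B5, B5–B6, B6–B7, B7–B8
The largest bag has 3 vertices, giving width 2; this decomposition certifies tw(G) ≤ 2. The edges 4–5–2–6–0–9–3–7–1–8–4 form a cycle, so G is not a tree and its treewidth is at least 2. Combining the bounds, tw(G) = 2.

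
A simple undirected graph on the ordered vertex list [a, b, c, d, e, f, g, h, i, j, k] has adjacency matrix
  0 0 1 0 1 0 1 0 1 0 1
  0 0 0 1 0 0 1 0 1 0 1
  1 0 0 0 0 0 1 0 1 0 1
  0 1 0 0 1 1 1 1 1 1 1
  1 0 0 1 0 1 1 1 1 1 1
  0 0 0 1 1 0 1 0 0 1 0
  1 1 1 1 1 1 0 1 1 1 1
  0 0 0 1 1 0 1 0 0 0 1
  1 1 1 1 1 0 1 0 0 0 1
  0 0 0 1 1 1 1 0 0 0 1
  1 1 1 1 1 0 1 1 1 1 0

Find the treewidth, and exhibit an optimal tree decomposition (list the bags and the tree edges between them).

Each bag holds 5 vertices, so the decomposition has width 4, which upper-bounds the treewidth. Conversely, {d, e, f, g, j} is a clique of size 5, and the vertices of any clique must share a bag in every tree decomposition; so some bag has ≥ 5 vertices and tw(G) ≥ 4. Therefore the treewidth is 4.

Treewidth 4.
One optimal decomposition is:
Bags: B1 = {d, e, g, i, k}  B2 = {a, e, g, i, k}  B3 = {d, e, g, j, k}  B4 = {d, e, f, g, j}  B5 = {d, e, g, h, k}  B6 = {a, c, g, i, k}  B7 = {b, d, g, i, k}
Tree: B1–B2, B1–B3, B3–B4, B1–B5, B2–B6, B1–B7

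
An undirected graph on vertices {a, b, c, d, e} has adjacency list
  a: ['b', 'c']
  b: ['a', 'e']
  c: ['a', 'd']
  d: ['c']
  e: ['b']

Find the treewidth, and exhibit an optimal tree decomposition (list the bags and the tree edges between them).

Each bag holds 2 vertices, so the decomposition has width 1, which upper-bounds the treewidth. Any graph with an edge has treewidth ≥ 1, and G has the edge e–b. The upper and lower bounds meet at 1, so that is the treewidth.

Treewidth 1.
One such decomposition:
Bags: B1 = {b, e}  B2 = {a, b}  B3 = {a, c}  B4 = {c, d}
Tree: B1–B2, B2–B3, B3–B4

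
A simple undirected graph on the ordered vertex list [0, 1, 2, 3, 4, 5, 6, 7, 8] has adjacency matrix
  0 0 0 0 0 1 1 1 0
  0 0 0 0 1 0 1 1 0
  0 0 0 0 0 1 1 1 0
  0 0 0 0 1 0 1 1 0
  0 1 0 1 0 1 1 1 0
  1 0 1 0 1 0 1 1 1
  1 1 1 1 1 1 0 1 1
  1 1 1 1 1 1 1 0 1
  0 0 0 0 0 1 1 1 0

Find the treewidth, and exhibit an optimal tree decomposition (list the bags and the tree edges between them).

The largest bag has 4 vertices, giving width 3; this decomposition certifies tw(G) ≤ 3. Conversely, {1, 4, 6, 7} is a clique of size 4, and the vertices of any clique must share a bag in every tree decomposition; so some bag has ≥ 4 vertices and tw(G) ≥ 3. The upper and lower bounds meet at 3, so that is the treewidth.

Treewidth 3.
Bags: B1 = {4, 5, 6, 7}  B2 = {2, 5, 6, 7}  B3 = {3, 4, 6, 7}  B4 = {0, 5, 6, 7}  B5 = {5, 6, 7, 8}  B6 = {1, 4, 6, 7}
Tree: B1–B2, B1–B3, B2–B4, B4–B5, B3–B6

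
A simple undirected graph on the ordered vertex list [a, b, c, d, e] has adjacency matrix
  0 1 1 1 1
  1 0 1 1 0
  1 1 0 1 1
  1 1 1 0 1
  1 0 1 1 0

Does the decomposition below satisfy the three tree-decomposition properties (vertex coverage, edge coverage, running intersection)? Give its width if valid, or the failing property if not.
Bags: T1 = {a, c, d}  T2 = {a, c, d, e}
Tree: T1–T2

No — vertex b appears in no bag.

A tree decomposition must satisfy three properties: every vertex lies in some bag; for every edge, both endpoints lie together in some bag; and for every vertex, the bags containing it form a connected subtree. Here vertex b appears in no bag, so the decomposition is invalid.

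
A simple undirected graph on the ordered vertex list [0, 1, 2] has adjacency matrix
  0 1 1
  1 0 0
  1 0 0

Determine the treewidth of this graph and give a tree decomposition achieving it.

Treewidth 1.
One such decomposition:
Bags: B1 = {0, 1}  B2 = {0, 2}
Tree: B1–B2

Each bag holds 2 vertices, so the decomposition has width 1, which upper-bounds the treewidth. G has an edge, so its treewidth is at least 1. Hence tw(G) = 1 exactly.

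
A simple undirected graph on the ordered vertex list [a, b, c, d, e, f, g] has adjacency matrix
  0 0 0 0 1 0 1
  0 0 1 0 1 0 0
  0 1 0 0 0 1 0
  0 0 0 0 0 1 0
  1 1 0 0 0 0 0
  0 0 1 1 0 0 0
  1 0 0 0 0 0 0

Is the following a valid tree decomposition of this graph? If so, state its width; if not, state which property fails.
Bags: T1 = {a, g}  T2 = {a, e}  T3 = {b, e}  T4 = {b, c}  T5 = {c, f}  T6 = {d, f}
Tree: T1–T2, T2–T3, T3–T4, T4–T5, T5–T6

Checking the three conditions: (i) the bags cover all of {a, b, c, d, e, f, g}; (ii) for each edge, some bag contains both endpoints; (iii) the bags containing any fixed vertex form a subtree. All hold, so the decomposition is valid with width 2 − 1 = 1.

Yes; width 1.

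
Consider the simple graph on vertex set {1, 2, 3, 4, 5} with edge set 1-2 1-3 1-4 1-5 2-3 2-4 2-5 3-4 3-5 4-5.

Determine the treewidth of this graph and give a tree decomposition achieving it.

A single bag containing all 5 vertices is trivially a valid decomposition of width 4. Conversely, {1, 2, 3, 4, 5} is a clique of size 5, and the vertices of any clique must share a bag in every tree decomposition; so some bag has ≥ 5 vertices and tw(G) ≥ 4. Therefore the treewidth is 4.

Treewidth 4.
One such decomposition:
Bags: B1 = {1, 2, 3, 4, 5}
Tree: (single bag)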